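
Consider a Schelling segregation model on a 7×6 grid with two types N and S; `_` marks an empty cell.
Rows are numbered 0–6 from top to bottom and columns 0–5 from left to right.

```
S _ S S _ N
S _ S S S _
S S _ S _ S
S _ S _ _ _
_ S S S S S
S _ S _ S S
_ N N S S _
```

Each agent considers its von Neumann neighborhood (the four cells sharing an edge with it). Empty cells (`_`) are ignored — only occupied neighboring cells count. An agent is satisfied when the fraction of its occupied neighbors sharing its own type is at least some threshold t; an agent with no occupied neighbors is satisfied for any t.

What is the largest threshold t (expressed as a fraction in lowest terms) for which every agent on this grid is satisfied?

(0,0)S 1/1
(0,2)S 2/2
(0,3)S 2/2
(0,5)N — no occupied neighbors
(1,0)S 2/2
(1,2)S 2/2
(1,3)S 4/4
(1,4)S 1/1
(2,0)S 3/3
(2,1)S 1/1
(2,3)S 1/1
(2,5)S — no occupied neighbors
(3,0)S 1/1
(3,2)S 1/1
(4,1)S 1/1
(4,2)S 4/4
(4,3)S 2/2
(4,4)S 3/3
(4,5)S 2/2
(5,0)S — no occupied neighbors
(5,2)S 1/2
(5,4)S 3/3
(5,5)S 2/2
(6,1)N 1/1
(6,2)N 1/3
(6,3)S 1/2
(6,4)S 2/2
The smallest same-type fraction is 1/3 at (6,2), which reduces to 1/3. Any threshold above that leaves this agent unsatisfied.

1/3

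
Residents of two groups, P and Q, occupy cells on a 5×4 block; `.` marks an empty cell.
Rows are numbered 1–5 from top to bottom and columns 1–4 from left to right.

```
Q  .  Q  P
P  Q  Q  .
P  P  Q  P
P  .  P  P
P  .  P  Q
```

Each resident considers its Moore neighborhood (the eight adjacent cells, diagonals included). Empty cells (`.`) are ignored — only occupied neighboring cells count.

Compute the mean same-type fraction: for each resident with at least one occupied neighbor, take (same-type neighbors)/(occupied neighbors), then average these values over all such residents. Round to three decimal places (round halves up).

(1,1)Q 1/2
(1,3)Q 2/3
(1,4)P 0/2
(2,1)P 2/4
(2,2)Q 4/7
(2,3)Q 3/6
(3,1)P 3/4
(3,2)P 4/7
(3,3)Q 2/6
(3,4)P 2/4
(4,1)P 3/3
(4,3)P 4/6
(4,4)P 3/5
(5,1)P 1/1
(5,3)P 2/3
(5,4)Q 0/3
Sum over 16 residents: 1/2 + 2/3 + 0/2 + 2/4 + 4/7 + 3/6 + 3/4 + 4/7 + 2/6 + 2/4 + 3/3 + 4/6 + 3/5 + 1/1 + 2/3 + 0/3 = 3707/420; mean = 3707/420 ÷ 16 = 3707/6720 = 0.551636… → 0.552.

0.552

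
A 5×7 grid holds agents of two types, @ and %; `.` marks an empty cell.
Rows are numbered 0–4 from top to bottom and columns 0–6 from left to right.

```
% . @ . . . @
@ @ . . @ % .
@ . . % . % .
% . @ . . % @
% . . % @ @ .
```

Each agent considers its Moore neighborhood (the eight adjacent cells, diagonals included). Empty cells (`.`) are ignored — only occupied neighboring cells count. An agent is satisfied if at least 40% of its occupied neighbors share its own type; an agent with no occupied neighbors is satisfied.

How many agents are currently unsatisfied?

10

(0,0)% 0/2 ✗
(0,2)@ 1/1 ✓
(0,6)@ 0/1 ✗
(1,0)@ 2/3 ✓
(1,1)@ 3/4 ✓
(1,4)@ 0/3 ✗
(1,5)% 1/3 ✗
(2,0)@ 2/3 ✓
(2,3)% 0/2 ✗
(2,5)% 2/4 ✓
(3,0)% 1/2 ✓
(3,2)@ 0/2 ✗
(3,5)% 1/4 ✗
(3,6)@ 1/3 ✗
(4,0)% 1/1 ✓
(4,3)% 0/2 ✗
(4,4)@ 1/3 ✗
(4,5)@ 2/3 ✓
Unsatisfied: (0,0), (0,6), (1,4), (1,5), (2,3), (3,2), (3,5), (3,6), (4,3), (4,4) — 10 in total.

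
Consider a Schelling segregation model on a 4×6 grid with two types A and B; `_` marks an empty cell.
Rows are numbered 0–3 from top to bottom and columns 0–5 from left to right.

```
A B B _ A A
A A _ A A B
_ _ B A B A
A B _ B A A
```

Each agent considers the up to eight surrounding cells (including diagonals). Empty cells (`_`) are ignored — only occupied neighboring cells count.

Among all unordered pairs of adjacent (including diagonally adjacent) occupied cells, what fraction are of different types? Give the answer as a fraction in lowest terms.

Scan each occupied cell's neighbors to the right and below (and the two forward diagonals) so each pair is counted once.
Row 0: A(0,0)–B(0,1)≠ A(0,0)–A(1,0)= A(0,0)–A(1,1)= B(0,1)–B(0,2)= B(0,1)–A(1,1)≠ B(0,1)–A(1,0)≠ B(0,2)–A(1,3)≠ B(0,2)–A(1,1)≠ A(0,4)–A(0,5)= A(0,4)–A(1,4)= A(0,4)–B(1,5)≠ A(0,4)–A(1,3)= A(0,5)–B(1,5)≠ A(0,5)–A(1,4)=  → 7/14 unlike.
Row 1: A(1,0)–A(1,1)= A(1,1)–B(2,2)≠ A(1,3)–A(1,4)= A(1,3)–A(2,3)= A(1,3)–B(2,4)≠ A(1,3)–B(2,2)≠ A(1,4)–B(1,5)≠ A(1,4)–B(2,4)≠ A(1,4)–A(2,5)= A(1,4)–A(2,3)= B(1,5)–A(2,5)≠ B(1,5)–B(2,4)=  → 6/12 unlike.
Row 2: B(2,2)–A(2,3)≠ B(2,2)–B(3,3)= B(2,2)–B(3,1)= A(2,3)–B(2,4)≠ A(2,3)–B(3,3)≠ A(2,3)–A(3,4)= B(2,4)–A(2,5)≠ B(2,4)–A(3,4)≠ B(2,4)–A(3,5)≠ B(2,4)–B(3,3)= A(2,5)–A(3,5)= A(2,5)–A(3,4)=  → 6/12 unlike.
Row 3: A(3,0)–B(3,1)≠ B(3,3)–A(3,4)≠ A(3,4)–A(3,5)=  → 2/3 unlike.
Total adjacent occupied pairs: 41; unlike-type pairs: 21.
21/41 is already in lowest terms.

21/41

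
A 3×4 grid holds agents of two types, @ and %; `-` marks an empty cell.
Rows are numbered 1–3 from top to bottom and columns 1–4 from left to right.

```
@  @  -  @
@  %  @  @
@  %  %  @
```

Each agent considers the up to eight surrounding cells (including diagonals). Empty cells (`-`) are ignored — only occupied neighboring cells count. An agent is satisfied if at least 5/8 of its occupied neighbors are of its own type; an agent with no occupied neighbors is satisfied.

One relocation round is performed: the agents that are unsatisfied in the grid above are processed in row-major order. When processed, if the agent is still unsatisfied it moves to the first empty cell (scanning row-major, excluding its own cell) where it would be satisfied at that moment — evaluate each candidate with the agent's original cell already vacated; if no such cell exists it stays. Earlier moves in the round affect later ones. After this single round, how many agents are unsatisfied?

Initially unsatisfied (in order): (2,1), (2,2), (2,3), (3,1), (3,2), (3,3).
  (2,1) → (1,3).
  (2,2): no empty cell satisfies it; stays.
  (2,3): now satisfied by earlier moves; stays.
  (3,1): no empty cell satisfies it; stays.
  (3,2): no empty cell satisfies it; stays.
  (3,3): no empty cell satisfies it; stays.
Resulting grid:
@ @ @ @
- % @ @
@ % % @
Unsatisfied now: (1,1), (2,2), (3,1), (3,2), (3,3).

5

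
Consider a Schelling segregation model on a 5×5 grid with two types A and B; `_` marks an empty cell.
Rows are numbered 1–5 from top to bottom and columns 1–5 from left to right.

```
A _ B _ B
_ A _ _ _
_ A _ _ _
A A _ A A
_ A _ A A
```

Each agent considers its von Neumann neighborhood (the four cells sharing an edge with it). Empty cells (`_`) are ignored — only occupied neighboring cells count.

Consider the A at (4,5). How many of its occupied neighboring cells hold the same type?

Occupied neighbors of (4,5): (5,5)=A, (4,4)=A.
Same type (A): 2 of 2.

2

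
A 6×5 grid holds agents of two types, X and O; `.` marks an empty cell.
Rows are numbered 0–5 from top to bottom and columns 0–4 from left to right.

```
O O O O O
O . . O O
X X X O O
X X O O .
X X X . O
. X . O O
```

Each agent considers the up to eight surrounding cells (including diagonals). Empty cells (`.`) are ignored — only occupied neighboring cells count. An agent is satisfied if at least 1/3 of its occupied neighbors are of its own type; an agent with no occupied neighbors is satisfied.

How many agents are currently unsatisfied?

1

Row 0: (0,0)O 2/2 satisfied · (0,1)O 3/3 satisfied · (0,2)O 3/3 satisfied · (0,3)O 4/4 satisfied · (0,4)O 3/3 satisfied
Row 1: (1,0)O 2/4 satisfied · (1,3)O 6/7 satisfied · (1,4)O 5/5 satisfied
Row 2: (2,0)X 3/4 satisfied · (2,1)X 4/6 satisfied · (2,2)X 2/6 satisfied · (2,3)O 5/6 satisfied · (2,4)O 4/4 satisfied
Row 3: (3,0)X 5/5 satisfied · (3,1)X 7/8 satisfied · (3,2)O 2/7 not · (3,3)O 4/6 satisfied
Row 4: (4,0)X 4/4 satisfied · (4,1)X 5/6 satisfied · (4,2)X 3/6 satisfied · (4,4)O 3/3 satisfied
Row 5: (5,1)X 3/3 satisfied · (5,3)O 2/3 satisfied · (5,4)O 2/2 satisfied
Unsatisfied: (3,2) — 1 in total.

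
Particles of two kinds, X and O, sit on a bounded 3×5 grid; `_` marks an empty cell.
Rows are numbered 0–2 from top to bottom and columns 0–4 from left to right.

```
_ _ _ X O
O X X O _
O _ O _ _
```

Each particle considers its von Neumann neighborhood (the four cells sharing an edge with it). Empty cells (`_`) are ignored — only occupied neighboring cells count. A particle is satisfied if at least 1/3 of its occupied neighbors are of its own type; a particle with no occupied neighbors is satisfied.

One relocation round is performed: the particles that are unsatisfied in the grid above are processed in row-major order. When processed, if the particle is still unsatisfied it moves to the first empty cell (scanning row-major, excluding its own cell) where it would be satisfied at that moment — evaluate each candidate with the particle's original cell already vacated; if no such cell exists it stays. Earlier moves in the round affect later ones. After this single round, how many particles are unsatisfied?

0

Initially unsatisfied (in order): (0,3), (0,4), (1,3), (2,2).
  (0,3) → (0,1).
  (0,4): now satisfied by earlier moves; stays.
  (1,3) → (0,0).
  (2,2) → (0,3).
Resulting grid:
O X _ O O
O X X _ _
O _ _ _ _
All satisfied now.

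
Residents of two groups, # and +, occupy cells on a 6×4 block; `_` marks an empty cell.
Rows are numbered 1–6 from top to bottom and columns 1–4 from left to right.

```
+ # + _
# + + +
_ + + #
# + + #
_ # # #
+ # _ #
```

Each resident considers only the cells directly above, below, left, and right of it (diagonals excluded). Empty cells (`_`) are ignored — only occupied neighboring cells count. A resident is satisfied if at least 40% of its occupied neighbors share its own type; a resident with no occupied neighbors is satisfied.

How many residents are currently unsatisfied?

Row 1: (1,1)+ 0/2 ✗ · (1,2)# 0/3 ✗ · (1,3)+ 1/2 ✓
Row 2: (2,1)# 0/2 ✗ · (2,2)+ 2/4 ✓ · (2,3)+ 4/4 ✓ · (2,4)+ 1/2 ✓
Row 3: (3,2)+ 3/3 ✓ · (3,3)+ 3/4 ✓ · (3,4)# 1/3 ✗
Row 4: (4,1)# 0/1 ✗ · (4,2)+ 2/4 ✓ · (4,3)+ 2/4 ✓ · (4,4)# 2/3 ✓
Row 5: (5,2)# 2/3 ✓ · (5,3)# 2/3 ✓ · (5,4)# 3/3 ✓
Row 6: (6,1)+ 0/1 ✗ · (6,2)# 1/2 ✓ · (6,4)# 1/1 ✓
Unsatisfied: (1,1), (1,2), (2,1), (3,4), (4,1), (6,1) — 6 in total.

6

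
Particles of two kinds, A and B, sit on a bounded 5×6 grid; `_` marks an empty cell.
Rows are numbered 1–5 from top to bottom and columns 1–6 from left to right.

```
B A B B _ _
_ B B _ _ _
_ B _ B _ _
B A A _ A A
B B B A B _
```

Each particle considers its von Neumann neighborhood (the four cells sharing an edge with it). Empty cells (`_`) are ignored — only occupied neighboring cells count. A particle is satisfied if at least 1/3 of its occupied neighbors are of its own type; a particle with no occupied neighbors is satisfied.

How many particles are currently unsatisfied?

(1,1)B 0/1 not
(1,2)A 0/3 not
(1,3)B 2/3 satisfied
(1,4)B 1/1 satisfied
(2,2)B 2/3 satisfied
(2,3)B 2/2 satisfied
(3,2)B 1/2 satisfied
(3,4)B 0/0 satisfied
(4,1)B 1/2 satisfied
(4,2)A 1/4 not
(4,3)A 1/2 satisfied
(4,5)A 1/2 satisfied
(4,6)A 1/1 satisfied
(5,1)B 2/2 satisfied
(5,2)B 2/3 satisfied
(5,3)B 1/3 satisfied
(5,4)A 0/2 not
(5,5)B 0/2 not
Unsatisfied: (1,1), (1,2), (4,2), (5,4), (5,5) — 5 in total.

5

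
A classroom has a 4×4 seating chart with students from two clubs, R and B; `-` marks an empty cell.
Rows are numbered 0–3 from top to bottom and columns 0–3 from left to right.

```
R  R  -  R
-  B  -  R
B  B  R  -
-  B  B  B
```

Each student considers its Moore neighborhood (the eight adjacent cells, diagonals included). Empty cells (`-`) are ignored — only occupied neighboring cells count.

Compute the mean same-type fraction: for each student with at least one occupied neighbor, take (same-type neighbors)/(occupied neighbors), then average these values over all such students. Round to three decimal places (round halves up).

0.670

Row 0: (0,0)R 1/2 · (0,1)R 1/2 · (0,3)R 1/1
Row 1: (1,1)B 2/5 · (1,3)R 2/2
Row 2: (2,0)B 3/3 · (2,1)B 4/5 · (2,2)R 1/6
Row 3: (3,1)B 3/4 · (3,2)B 3/4 · (3,3)B 1/2
Sum over 11 students: 1/2 + 1/2 + 1/1 + 2/5 + 2/2 + 3/3 + 4/5 + 1/6 + 3/4 + 3/4 + 1/2 = 221/30; mean = 221/30 ÷ 11 = 221/330 = 0.669696… → 0.670.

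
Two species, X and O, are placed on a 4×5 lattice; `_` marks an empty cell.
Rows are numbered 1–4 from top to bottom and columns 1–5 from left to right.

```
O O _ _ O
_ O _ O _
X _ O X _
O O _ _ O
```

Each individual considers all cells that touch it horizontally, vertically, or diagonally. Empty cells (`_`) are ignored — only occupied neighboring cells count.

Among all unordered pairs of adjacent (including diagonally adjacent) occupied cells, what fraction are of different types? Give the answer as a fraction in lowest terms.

Scan each occupied cell's neighbors to the right and below (and the two forward diagonals) so each pair is counted once.
From row 1: 0 unlike of 4 pairs (running 0/4).
From row 2: 2 unlike of 4 pairs (running 2/8).
From row 3: 4 unlike of 5 pairs (running 6/13).
From row 4: 0 unlike of 1 pairs (running 6/14).
Total adjacent occupied pairs: 14; unlike-type pairs: 6.
6/14 reduces to 3/7.

3/7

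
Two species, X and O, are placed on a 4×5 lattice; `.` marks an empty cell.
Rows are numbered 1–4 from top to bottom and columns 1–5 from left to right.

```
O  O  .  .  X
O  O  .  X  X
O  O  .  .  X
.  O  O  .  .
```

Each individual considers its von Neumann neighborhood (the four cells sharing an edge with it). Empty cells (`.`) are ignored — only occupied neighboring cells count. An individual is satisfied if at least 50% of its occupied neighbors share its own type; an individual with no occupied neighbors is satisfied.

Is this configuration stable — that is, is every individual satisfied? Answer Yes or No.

Row 1: (1,1)O 2/2 satisfied · (1,2)O 2/2 satisfied · (1,5)X 1/1 satisfied
Row 2: (2,1)O 3/3 satisfied · (2,2)O 3/3 satisfied · (2,4)X 1/1 satisfied · (2,5)X 3/3 satisfied
Row 3: (3,1)O 2/2 satisfied · (3,2)O 3/3 satisfied · (3,5)X 1/1 satisfied
Row 4: (4,2)O 2/2 satisfied · (4,3)O 1/1 satisfied
All meet the threshold, so the configuration is stable.

Yes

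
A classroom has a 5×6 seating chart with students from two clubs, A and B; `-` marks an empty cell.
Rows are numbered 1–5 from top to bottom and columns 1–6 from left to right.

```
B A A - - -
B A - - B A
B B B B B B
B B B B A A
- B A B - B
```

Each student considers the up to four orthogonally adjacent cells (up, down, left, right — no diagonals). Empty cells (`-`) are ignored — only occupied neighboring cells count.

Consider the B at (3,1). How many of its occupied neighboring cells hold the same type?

3

Occupied neighbors of (3,1): (2,1)=B, (4,1)=B, (3,2)=B.
Same type (B): 3 of 3.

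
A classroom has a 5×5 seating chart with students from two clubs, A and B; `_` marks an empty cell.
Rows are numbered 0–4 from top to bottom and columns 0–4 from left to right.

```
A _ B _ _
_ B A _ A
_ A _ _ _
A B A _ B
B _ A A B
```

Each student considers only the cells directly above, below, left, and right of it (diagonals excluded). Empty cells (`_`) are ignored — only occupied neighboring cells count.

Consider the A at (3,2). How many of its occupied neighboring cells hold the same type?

Occupied neighbors of (3,2): (4,2)=A, (3,1)=B.
Same type (A): 1 of 2.

1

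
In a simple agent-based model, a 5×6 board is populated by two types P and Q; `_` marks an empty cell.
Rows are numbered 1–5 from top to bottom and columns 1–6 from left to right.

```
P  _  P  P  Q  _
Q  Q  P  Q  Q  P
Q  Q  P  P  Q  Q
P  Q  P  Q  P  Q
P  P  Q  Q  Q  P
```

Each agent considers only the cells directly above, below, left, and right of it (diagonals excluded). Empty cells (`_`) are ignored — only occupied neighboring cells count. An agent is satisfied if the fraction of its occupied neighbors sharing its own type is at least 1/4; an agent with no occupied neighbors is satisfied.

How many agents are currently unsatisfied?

4

(1,1)P 0/1 unhappy
(1,3)P 2/2 ok
(1,4)P 1/3 ok
(1,5)Q 1/2 ok
(2,1)Q 2/3 ok
(2,2)Q 2/3 ok
(2,3)P 2/4 ok
(2,4)Q 1/4 ok
(2,5)Q 3/4 ok
(2,6)P 0/2 unhappy
(3,1)Q 2/3 ok
(3,2)Q 3/4 ok
(3,3)P 3/4 ok
(3,4)P 1/4 ok
(3,5)Q 2/4 ok
(3,6)Q 2/3 ok
(4,1)P 1/3 ok
(4,2)Q 1/4 ok
(4,3)P 1/4 ok
(4,4)Q 1/4 ok
(4,5)P 0/4 unhappy
(4,6)Q 1/3 ok
(5,1)P 2/2 ok
(5,2)P 1/3 ok
(5,3)Q 1/3 ok
(5,4)Q 3/3 ok
(5,5)Q 1/3 ok
(5,6)P 0/2 unhappy
Unsatisfied: (1,1), (2,6), (4,5), (5,6) — 4 in total.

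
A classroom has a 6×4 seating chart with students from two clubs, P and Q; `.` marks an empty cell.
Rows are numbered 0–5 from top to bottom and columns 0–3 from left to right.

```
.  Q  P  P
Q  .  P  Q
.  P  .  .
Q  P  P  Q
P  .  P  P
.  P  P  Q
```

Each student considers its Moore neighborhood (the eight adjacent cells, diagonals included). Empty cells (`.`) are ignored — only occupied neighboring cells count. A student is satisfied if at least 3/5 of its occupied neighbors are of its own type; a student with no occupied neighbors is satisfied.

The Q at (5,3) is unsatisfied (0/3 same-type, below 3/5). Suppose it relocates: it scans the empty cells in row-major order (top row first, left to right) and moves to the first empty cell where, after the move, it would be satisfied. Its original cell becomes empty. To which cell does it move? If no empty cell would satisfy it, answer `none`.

Vacating (5,3). Empty cells in order:
  (0,0): 2/2 same-type → satisfied — stop here.

(0,0)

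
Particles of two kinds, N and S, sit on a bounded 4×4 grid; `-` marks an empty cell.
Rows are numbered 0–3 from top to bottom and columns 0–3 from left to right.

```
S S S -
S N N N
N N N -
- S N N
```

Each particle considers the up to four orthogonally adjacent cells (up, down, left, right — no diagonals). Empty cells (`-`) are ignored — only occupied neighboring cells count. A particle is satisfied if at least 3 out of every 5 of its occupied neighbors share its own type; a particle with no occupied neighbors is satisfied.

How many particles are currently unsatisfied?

5

(0,0)S 2/2 ok
(0,1)S 2/3 ok
(0,2)S 1/2 unhappy
(1,0)S 1/3 unhappy
(1,1)N 2/4 unhappy
(1,2)N 3/4 ok
(1,3)N 1/1 ok
(2,0)N 1/2 unhappy
(2,1)N 3/4 ok
(2,2)N 3/3 ok
(3,1)S 0/2 unhappy
(3,2)N 2/3 ok
(3,3)N 1/1 ok
Unsatisfied: (0,2), (1,0), (1,1), (2,0), (3,1) — 5 in total.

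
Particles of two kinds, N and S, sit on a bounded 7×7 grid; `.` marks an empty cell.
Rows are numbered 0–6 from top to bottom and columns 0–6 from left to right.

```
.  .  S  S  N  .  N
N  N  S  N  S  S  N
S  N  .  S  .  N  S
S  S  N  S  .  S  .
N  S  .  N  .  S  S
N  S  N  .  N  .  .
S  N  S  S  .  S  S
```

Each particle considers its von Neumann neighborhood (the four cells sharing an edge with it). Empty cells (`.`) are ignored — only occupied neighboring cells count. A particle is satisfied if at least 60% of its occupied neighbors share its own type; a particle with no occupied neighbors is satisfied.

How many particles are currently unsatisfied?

Row 0: (0,2)S 2/2 satisfied · (0,3)S 1/3 not · (0,4)N 0/2 not · (0,6)N 1/1 satisfied
Row 1: (1,0)N 1/2 not · (1,1)N 2/3 satisfied · (1,2)S 1/3 not · (1,3)N 0/4 not · (1,4)S 1/3 not · (1,5)S 1/3 not · (1,6)N 1/3 not
Row 2: (2,0)S 1/3 not · (2,1)N 1/3 not · (2,3)S 1/2 not · (2,5)N 0/3 not · (2,6)S 0/2 not
Row 3: (3,0)S 2/3 satisfied · (3,1)S 2/4 not · (3,2)N 0/2 not · (3,3)S 1/3 not · (3,5)S 1/2 not
Row 4: (4,0)N 1/3 not · (4,1)S 2/3 satisfied · (4,3)N 0/1 not · (4,5)S 2/2 satisfied · (4,6)S 1/1 satisfied
Row 5: (5,0)N 1/3 not · (5,1)S 1/4 not · (5,2)N 0/2 not · (5,4)N 0/0 satisfied
Row 6: (6,0)S 0/2 not · (6,1)N 0/3 not · (6,2)S 1/3 not · (6,3)S 1/1 satisfied · (6,5)S 1/1 satisfied · (6,6)S 1/1 satisfied
Unsatisfied: (0,3), (0,4), (1,0), (1,2), (1,3), (1,4), (1,5), (1,6), (2,0), (2,1), (2,3), (2,5), (2,6), (3,1), (3,2), (3,3), (3,5), (4,0), (4,3), (5,0), (5,1), (5,2), (6,0), (6,1), (6,2) — 25 in total.

25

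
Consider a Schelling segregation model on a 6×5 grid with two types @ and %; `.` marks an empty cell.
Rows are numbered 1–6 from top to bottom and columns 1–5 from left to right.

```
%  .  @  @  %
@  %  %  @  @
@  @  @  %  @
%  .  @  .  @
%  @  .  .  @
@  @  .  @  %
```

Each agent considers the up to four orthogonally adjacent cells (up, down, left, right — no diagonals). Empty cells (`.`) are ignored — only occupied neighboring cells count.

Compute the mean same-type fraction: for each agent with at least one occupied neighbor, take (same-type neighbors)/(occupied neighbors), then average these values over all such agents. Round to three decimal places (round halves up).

(1,1)% 0/1
(1,3)@ 1/2
(1,4)@ 2/3
(1,5)% 0/2
(2,1)@ 1/3
(2,2)% 1/3
(2,3)% 1/4
(2,4)@ 2/4
(2,5)@ 2/3
(3,1)@ 2/3
(3,2)@ 2/3
(3,3)@ 2/4
(3,4)% 0/3
(3,5)@ 2/3
(4,1)% 1/2
(4,3)@ 1/1
(4,5)@ 2/2
(5,1)% 1/3
(5,2)@ 1/2
(5,5)@ 1/2
(6,1)@ 1/2
(6,2)@ 2/2
(6,4)@ 0/1
(6,5)% 0/2
Sum over 24 agents: 0/1 + 1/2 + 2/3 + 0/2 + 1/3 + 1/3 + 1/4 + 2/4 + 2/3 + 2/3 + 2/3 + 2/4 + 0/3 + 2/3 + 1/2 + 1/1 + 2/2 + 1/3 + 1/2 + 1/2 + 1/2 + 2/2 + 0/1 + 0/2 = 133/12; mean = 133/12 ÷ 24 = 133/288 = 0.461805… → 0.462.

0.462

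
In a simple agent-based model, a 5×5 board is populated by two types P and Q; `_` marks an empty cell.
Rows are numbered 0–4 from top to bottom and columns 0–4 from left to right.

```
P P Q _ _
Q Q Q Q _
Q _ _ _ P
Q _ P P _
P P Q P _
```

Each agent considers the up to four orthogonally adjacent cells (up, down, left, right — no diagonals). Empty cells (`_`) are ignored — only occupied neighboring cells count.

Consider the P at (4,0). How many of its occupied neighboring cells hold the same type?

1

Occupied neighbors of (4,0): (3,0)=Q, (4,1)=P.
Same type (P): 1 of 2.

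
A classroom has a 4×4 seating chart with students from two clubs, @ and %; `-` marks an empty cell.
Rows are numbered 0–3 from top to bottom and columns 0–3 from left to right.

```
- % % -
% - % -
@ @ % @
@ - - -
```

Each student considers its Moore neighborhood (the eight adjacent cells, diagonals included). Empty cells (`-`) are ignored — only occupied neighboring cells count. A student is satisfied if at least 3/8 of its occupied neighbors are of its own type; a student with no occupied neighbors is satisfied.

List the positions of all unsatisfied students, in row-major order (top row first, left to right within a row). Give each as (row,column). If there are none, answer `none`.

(1,0), (2,2), (2,3)

Row 0: (0,1)% 3/3 ✓ · (0,2)% 2/2 ✓
Row 1: (1,0)% 1/3 ✗ · (1,2)% 3/5 ✓
Row 2: (2,0)@ 2/3 ✓ · (2,1)@ 2/5 ✓ · (2,2)% 1/3 ✗ · (2,3)@ 0/2 ✗
Row 3: (3,0)@ 2/2 ✓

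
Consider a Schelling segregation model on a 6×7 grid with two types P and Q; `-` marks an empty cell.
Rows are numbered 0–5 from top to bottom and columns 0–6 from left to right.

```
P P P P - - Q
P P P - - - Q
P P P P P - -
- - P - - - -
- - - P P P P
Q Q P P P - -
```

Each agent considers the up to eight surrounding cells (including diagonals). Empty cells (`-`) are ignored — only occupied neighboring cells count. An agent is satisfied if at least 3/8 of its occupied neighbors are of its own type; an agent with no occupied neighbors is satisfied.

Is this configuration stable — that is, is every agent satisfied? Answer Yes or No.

Row 0: (0,0)P 3/3 ✓ · (0,1)P 5/5 ✓ · (0,2)P 4/4 ✓ · (0,3)P 2/2 ✓ · (0,6)Q 1/1 ✓
Row 1: (1,0)P 5/5 ✓ · (1,1)P 8/8 ✓ · (1,2)P 7/7 ✓ · (1,6)Q 1/1 ✓
Row 2: (2,0)P 3/3 ✓ · (2,1)P 6/6 ✓ · (2,2)P 5/5 ✓ · (2,3)P 4/4 ✓ · (2,4)P 1/1 ✓
Row 3: (3,2)P 4/4 ✓
Row 4: (4,3)P 5/5 ✓ · (4,4)P 4/4 ✓ · (4,5)P 3/3 ✓ · (4,6)P 1/1 ✓
Row 5: (5,0)Q 1/1 ✓ · (5,1)Q 1/2 ✓ · (5,2)P 2/3 ✓ · (5,3)P 4/4 ✓ · (5,4)P 4/4 ✓
All meet the threshold, so the configuration is stable.

Yes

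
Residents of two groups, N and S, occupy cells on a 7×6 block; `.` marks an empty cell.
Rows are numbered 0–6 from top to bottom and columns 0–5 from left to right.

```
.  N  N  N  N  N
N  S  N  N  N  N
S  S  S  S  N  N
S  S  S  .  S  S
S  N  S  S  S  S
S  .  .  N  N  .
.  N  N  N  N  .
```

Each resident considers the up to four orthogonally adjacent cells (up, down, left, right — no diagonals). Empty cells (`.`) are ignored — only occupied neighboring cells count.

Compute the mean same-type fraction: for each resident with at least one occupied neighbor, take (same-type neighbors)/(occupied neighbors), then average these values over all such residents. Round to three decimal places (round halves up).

(0,1)N 1/2
(0,2)N 3/3
(0,3)N 3/3
(0,4)N 3/3
(0,5)N 2/2
(1,0)N 0/2
(1,1)S 1/4
(1,2)N 2/4
(1,3)N 3/4
(1,4)N 4/4
(1,5)N 3/3
(2,0)S 2/3
(2,1)S 4/4
(2,2)S 3/4
(2,3)S 1/3
(2,4)N 2/4
(2,5)N 2/3
(3,0)S 3/3
(3,1)S 3/4
(3,2)S 3/3
(3,4)S 2/3
(3,5)S 2/3
(4,0)S 2/3
(4,1)N 0/3
(4,2)S 2/3
(4,3)S 2/3
(4,4)S 3/4
(4,5)S 2/2
(5,0)S 1/1
(5,3)N 2/3
(5,4)N 2/3
(6,1)N 1/1
(6,2)N 2/2
(6,3)N 3/3
(6,4)N 2/2
Sum over 35 residents: 1/2 + 3/3 + 3/3 + 3/3 + 2/2 + 0/2 + 1/4 + 2/4 + 3/4 + 4/4 + 3/3 + 2/3 + 4/4 + 3/4 + 1/3 + 2/4 + 2/3 + 3/3 + 3/4 + 3/3 + 2/3 + 2/3 + 2/3 + 0/3 + 2/3 + 2/3 + 3/4 + 2/2 + 1/1 + 2/3 + 2/3 + 1/1 + 2/2 + 3/3 + 2/2 = 313/12; mean = 313/12 ÷ 35 = 313/420 = 0.745238… → 0.745.

0.745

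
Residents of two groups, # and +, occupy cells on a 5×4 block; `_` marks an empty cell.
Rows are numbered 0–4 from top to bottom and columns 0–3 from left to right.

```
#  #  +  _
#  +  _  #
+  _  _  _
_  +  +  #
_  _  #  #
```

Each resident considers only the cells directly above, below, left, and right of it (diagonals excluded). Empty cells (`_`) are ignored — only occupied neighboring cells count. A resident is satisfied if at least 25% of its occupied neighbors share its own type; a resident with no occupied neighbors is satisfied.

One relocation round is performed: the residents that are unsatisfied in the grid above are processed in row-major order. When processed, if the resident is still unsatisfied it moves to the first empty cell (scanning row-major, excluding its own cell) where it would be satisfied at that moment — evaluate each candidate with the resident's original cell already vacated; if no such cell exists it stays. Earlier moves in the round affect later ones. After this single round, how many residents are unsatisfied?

1

Initially unsatisfied (in order): (0,2), (1,1), (2,0).
  (0,2) → (1,2).
  (1,1): now satisfied by earlier moves; stays.
  (2,0) → (0,2).
Resulting grid:
# # + _
# + + #
_ _ _ _
_ + + #
_ _ # #
Unsatisfied now: (1,3).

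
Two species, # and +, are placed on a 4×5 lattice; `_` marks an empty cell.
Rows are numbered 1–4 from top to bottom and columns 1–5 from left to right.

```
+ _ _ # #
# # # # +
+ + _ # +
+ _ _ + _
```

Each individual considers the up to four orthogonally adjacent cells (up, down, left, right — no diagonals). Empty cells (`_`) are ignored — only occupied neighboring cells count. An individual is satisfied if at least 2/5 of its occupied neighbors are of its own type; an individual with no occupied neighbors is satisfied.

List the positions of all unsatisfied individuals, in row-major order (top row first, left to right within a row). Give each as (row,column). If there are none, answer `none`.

(1,1), (2,1), (2,5), (3,4), (4,4)

(1,1)+ 0/1 unhappy
(1,4)# 2/2 ok
(1,5)# 1/2 ok
(2,1)# 1/3 unhappy
(2,2)# 2/3 ok
(2,3)# 2/2 ok
(2,4)# 3/4 ok
(2,5)+ 1/3 unhappy
(3,1)+ 2/3 ok
(3,2)+ 1/2 ok
(3,4)# 1/3 unhappy
(3,5)+ 1/2 ok
(4,1)+ 1/1 ok
(4,4)+ 0/1 unhappy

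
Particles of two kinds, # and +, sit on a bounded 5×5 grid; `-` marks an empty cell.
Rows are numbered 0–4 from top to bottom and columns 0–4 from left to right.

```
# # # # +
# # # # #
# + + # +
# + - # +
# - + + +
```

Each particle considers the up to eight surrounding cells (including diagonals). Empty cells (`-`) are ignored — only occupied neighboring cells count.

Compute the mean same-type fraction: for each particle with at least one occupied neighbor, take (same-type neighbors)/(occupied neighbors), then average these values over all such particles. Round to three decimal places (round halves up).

(0,0)# 3/3
(0,1)# 5/5
(0,2)# 5/5
(0,3)# 4/5
(0,4)+ 0/3
(1,0)# 4/5
(1,1)# 6/8
(1,2)# 6/8
(1,3)# 5/8
(1,4)# 3/5
(2,0)# 3/5
(2,1)+ 2/7
(2,2)+ 2/7
(2,3)# 4/7
(2,4)+ 1/5
(3,0)# 2/4
(3,1)+ 3/6
(3,3)# 1/7
(3,4)+ 3/5
(4,0)# 1/2
(4,2)+ 2/3
(4,3)+ 3/4
(4,4)+ 2/3
Sum over 23 particles: 3/3 + 5/5 + 5/5 + 4/5 + 0/3 + 4/5 + 6/8 + 6/8 + 5/8 + 3/5 + 3/5 + 2/7 + 2/7 + 4/7 + 1/5 + 2/4 + 3/6 + 1/7 + 3/5 + 1/2 + 2/3 + 3/4 + 2/3 = 11419/840; mean = 11419/840 ÷ 23 = 11419/19320 = 0.591045… → 0.591.

0.591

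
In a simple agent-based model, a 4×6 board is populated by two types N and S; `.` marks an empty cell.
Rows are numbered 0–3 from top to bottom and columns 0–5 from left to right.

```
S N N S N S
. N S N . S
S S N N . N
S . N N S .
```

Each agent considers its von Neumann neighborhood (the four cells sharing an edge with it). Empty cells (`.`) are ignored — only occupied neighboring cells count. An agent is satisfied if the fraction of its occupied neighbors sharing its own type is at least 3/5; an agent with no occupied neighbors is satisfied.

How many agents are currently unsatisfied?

13

Row 0: (0,0)S 0/1 ✗ · (0,1)N 2/3 ✓ · (0,2)N 1/3 ✗ · (0,3)S 0/3 ✗ · (0,4)N 0/2 ✗ · (0,5)S 1/2 ✗
Row 1: (1,1)N 1/3 ✗ · (1,2)S 0/4 ✗ · (1,3)N 1/3 ✗ · (1,5)S 1/2 ✗
Row 2: (2,0)S 2/2 ✓ · (2,1)S 1/3 ✗ · (2,2)N 2/4 ✗ · (2,3)N 3/3 ✓ · (2,5)N 0/1 ✗
Row 3: (3,0)S 1/1 ✓ · (3,2)N 2/2 ✓ · (3,3)N 2/3 ✓ · (3,4)S 0/1 ✗
Unsatisfied: (0,0), (0,2), (0,3), (0,4), (0,5), (1,1), (1,2), (1,3), (1,5), (2,1), (2,2), (2,5), (3,4) — 13 in total.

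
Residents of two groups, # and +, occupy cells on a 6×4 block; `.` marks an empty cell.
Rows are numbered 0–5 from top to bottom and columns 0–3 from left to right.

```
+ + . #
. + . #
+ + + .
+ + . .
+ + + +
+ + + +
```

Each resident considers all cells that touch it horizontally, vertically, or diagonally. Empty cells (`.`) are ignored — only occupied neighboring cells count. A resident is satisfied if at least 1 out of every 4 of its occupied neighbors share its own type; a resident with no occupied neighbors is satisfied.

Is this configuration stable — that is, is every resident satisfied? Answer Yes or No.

Row 0: (0,0)+ 2/2 satisfied · (0,1)+ 2/2 satisfied · (0,3)# 1/1 satisfied
Row 1: (1,1)+ 5/5 satisfied · (1,3)# 1/2 satisfied
Row 2: (2,0)+ 4/4 satisfied · (2,1)+ 5/5 satisfied · (2,2)+ 3/4 satisfied
Row 3: (3,0)+ 5/5 satisfied · (3,1)+ 7/7 satisfied
Row 4: (4,0)+ 5/5 satisfied · (4,1)+ 7/7 satisfied · (4,2)+ 6/6 satisfied · (4,3)+ 3/3 satisfied
Row 5: (5,0)+ 3/3 satisfied · (5,1)+ 5/5 satisfied · (5,2)+ 5/5 satisfied · (5,3)+ 3/3 satisfied
All meet the threshold, so the configuration is stable.

Yes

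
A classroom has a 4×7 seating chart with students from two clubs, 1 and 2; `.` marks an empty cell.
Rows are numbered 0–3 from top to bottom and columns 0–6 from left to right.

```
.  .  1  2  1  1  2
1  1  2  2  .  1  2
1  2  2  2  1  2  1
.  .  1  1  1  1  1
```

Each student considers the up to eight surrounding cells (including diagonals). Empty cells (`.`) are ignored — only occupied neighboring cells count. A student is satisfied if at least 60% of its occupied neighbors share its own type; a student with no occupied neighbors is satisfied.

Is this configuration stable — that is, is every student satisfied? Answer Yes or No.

No

Row 0: (0,2)1 1/4 ✗ · (0,3)2 2/4 ✗ · (0,4)1 2/4 ✗ · (0,5)1 2/4 ✗ · (0,6)2 1/3 ✗
Row 1: (1,0)1 2/3 ✓ · (1,1)1 3/6 ✗ · (1,2)2 5/7 ✓ · (1,3)2 4/7 ✗ · (1,5)1 4/7 ✗ · (1,6)2 2/5 ✗
Row 2: (2,0)1 2/3 ✓ · (2,1)2 2/6 ✗ · (2,2)2 4/7 ✗ · (2,3)2 3/7 ✗ · (2,4)1 4/7 ✗ · (2,5)2 1/7 ✗ · (2,6)1 3/5 ✓
Row 3: (3,2)1 1/4 ✗ · (3,3)1 3/5 ✓ · (3,4)1 3/5 ✓ · (3,5)1 4/5 ✓ · (3,6)1 2/3 ✓
For instance (0,2) has only 1/4 same-type neighbors, below 3/5.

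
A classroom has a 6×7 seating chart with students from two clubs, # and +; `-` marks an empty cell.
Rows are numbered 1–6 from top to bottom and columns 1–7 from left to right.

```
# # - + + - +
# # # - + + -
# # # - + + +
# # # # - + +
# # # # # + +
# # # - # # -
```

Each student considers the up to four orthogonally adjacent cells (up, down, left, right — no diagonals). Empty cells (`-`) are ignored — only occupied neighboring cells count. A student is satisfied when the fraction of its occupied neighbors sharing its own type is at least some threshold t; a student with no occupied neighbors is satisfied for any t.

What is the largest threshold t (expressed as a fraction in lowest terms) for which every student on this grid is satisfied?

1/2

Row 1: (1,1)# 2/2 · (1,2)# 2/2 · (1,4)+ 1/1 · (1,5)+ 2/2 · (1,7)+ — no occupied neighbors
Row 2: (2,1)# 3/3 · (2,2)# 4/4 · (2,3)# 2/2 · (2,5)+ 3/3 · (2,6)+ 2/2
Row 3: (3,1)# 3/3 · (3,2)# 4/4 · (3,3)# 3/3 · (3,5)+ 2/2 · (3,6)+ 4/4 · (3,7)+ 2/2
Row 4: (4,1)# 3/3 · (4,2)# 4/4 · (4,3)# 4/4 · (4,4)# 2/2 · (4,6)+ 3/3 · (4,7)+ 3/3
Row 5: (5,1)# 3/3 · (5,2)# 4/4 · (5,3)# 4/4 · (5,4)# 3/3 · (5,5)# 2/3 · (5,6)+ 2/4 · (5,7)+ 2/2
Row 6: (6,1)# 2/2 · (6,2)# 3/3 · (6,3)# 2/2 · (6,5)# 2/2 · (6,6)# 1/2
The smallest same-type fraction is 2/4 at (5,6), which reduces to 1/2. Any threshold above that leaves this student unsatisfied.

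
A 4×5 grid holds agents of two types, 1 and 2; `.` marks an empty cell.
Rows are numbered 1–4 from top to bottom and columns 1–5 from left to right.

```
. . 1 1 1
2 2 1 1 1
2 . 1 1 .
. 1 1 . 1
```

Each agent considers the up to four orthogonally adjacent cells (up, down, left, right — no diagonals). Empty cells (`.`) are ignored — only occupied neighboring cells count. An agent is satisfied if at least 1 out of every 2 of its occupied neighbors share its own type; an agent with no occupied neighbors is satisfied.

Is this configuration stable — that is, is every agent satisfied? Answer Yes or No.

Yes

Row 1: (1,3)1 2/2 ✓ · (1,4)1 3/3 ✓ · (1,5)1 2/2 ✓
Row 2: (2,1)2 2/2 ✓ · (2,2)2 1/2 ✓ · (2,3)1 3/4 ✓ · (2,4)1 4/4 ✓ · (2,5)1 2/2 ✓
Row 3: (3,1)2 1/1 ✓ · (3,3)1 3/3 ✓ · (3,4)1 2/2 ✓
Row 4: (4,2)1 1/1 ✓ · (4,3)1 2/2 ✓ · (4,5)1 0/0 ✓
All meet the threshold, so the configuration is stable.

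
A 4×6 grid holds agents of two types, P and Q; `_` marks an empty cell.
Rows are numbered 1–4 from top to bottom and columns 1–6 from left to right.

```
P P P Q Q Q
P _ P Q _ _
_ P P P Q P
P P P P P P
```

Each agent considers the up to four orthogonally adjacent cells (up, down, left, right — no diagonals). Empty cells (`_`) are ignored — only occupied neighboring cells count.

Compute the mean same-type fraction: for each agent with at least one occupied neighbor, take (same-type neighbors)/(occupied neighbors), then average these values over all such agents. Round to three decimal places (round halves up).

Row 1: (1,1)P 2/2 · (1,2)P 2/2 · (1,3)P 2/3 · (1,4)Q 2/3 · (1,5)Q 2/2 · (1,6)Q 1/1
Row 2: (2,1)P 1/1 · (2,3)P 2/3 · (2,4)Q 1/3
Row 3: (3,2)P 2/2 · (3,3)P 4/4 · (3,4)P 2/4 · (3,5)Q 0/3 · (3,6)P 1/2
Row 4: (4,1)P 1/1 · (4,2)P 3/3 · (4,3)P 3/3 · (4,4)P 3/3 · (4,5)P 2/3 · (4,6)P 2/2
Sum over 20 agents: 2/2 + 2/2 + 2/3 + 2/3 + 2/2 + 1/1 + 1/1 + 2/3 + 1/3 + 2/2 + 4/4 + 2/4 + 0/3 + 1/2 + 1/1 + 3/3 + 3/3 + 3/3 + 2/3 + 2/2 = 16; mean = 16 ÷ 20 = 4/5 = 0.8 → 0.800.

0.800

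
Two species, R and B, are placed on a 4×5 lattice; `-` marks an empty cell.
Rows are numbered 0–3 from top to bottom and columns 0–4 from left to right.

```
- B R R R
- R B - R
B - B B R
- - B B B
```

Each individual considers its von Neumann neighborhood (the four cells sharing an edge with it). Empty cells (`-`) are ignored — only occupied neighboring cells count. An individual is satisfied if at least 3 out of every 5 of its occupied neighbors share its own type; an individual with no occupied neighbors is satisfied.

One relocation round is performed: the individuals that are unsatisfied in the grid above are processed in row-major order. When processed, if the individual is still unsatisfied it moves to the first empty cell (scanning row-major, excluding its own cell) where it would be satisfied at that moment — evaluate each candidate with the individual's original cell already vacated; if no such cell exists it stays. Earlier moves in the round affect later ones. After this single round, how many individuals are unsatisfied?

2

Initially unsatisfied (in order): (0,1), (0,2), (1,1), (1,2), (2,4), (3,4).
  (0,1) → (0,0).
  (0,2): no empty cell satisfies it; stays.
  (1,1): no empty cell satisfies it; stays.
  (1,2) → (1,0).
  (2,4) → (0,1).
  (3,4): now satisfied by earlier moves; stays.
Resulting grid:
B R R R R
B R - - R
B - B B -
- - B B B
Unsatisfied now: (0,0), (1,1).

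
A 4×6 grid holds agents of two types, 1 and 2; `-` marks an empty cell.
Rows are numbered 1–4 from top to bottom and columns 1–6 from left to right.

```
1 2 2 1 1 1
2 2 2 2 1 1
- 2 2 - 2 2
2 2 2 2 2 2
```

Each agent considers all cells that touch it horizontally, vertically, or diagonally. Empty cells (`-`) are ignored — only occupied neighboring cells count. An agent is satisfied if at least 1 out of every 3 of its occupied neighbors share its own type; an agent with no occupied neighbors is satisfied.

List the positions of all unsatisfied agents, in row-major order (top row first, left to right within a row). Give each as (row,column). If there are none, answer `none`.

Row 1: (1,1)1 0/3 ✗ · (1,2)2 4/5 ✓ · (1,3)2 4/5 ✓ · (1,4)1 2/5 ✓ · (1,5)1 4/5 ✓ · (1,6)1 3/3 ✓
Row 2: (2,1)2 3/4 ✓ · (2,2)2 6/7 ✓ · (2,3)2 6/7 ✓ · (2,4)2 4/7 ✓ · (2,5)1 4/7 ✓ · (2,6)1 3/5 ✓
Row 3: (3,2)2 7/7 ✓ · (3,3)2 7/7 ✓ · (3,5)2 5/7 ✓ · (3,6)2 3/5 ✓
Row 4: (4,1)2 2/2 ✓ · (4,2)2 4/4 ✓ · (4,3)2 4/4 ✓ · (4,4)2 4/4 ✓ · (4,5)2 4/4 ✓ · (4,6)2 3/3 ✓

(1,1)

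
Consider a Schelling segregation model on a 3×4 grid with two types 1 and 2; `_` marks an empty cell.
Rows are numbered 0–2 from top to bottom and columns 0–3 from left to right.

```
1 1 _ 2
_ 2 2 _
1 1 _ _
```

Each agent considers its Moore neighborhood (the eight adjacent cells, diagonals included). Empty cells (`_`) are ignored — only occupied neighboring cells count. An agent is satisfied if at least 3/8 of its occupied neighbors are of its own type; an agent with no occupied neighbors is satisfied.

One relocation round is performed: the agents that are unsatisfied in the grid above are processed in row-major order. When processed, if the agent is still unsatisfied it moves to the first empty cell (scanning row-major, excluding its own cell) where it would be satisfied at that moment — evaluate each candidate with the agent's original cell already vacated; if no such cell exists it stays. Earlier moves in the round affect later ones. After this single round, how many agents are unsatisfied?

0

Initially unsatisfied (in order): (0,1), (1,1), (2,1).
  (0,1) → (1,0).
  (1,1) → (0,2).
  (2,1): now satisfied by earlier moves; stays.
Resulting grid:
1 _ 2 2
1 _ 2 _
1 1 _ _
All satisfied now.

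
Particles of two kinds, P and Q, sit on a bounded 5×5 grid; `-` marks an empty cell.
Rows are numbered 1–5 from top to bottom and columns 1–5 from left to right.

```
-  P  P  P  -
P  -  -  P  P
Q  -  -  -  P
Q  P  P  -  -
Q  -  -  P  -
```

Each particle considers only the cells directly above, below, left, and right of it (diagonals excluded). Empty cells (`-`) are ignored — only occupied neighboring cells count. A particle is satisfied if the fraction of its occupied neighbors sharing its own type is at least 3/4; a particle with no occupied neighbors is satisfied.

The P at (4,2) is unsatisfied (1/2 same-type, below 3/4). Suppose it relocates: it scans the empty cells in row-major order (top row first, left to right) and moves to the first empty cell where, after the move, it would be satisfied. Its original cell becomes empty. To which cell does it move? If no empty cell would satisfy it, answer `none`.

Vacating (4,2). Empty cells in order:
  (1,1): 2/2 same-type → satisfied — stop here.

(1,1)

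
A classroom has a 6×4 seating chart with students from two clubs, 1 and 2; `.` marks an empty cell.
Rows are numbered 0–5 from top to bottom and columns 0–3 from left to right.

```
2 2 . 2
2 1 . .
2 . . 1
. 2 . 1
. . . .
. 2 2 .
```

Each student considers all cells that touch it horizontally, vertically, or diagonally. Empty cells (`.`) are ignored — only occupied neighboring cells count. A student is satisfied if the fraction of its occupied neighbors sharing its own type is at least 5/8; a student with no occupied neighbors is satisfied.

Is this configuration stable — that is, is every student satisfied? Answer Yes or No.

No

Row 0: (0,0)2 2/3 ✓ · (0,1)2 2/3 ✓ · (0,3)2 0/0 ✓
Row 1: (1,0)2 3/4 ✓ · (1,1)1 0/4 ✗
Row 2: (2,0)2 2/3 ✓ · (2,3)1 1/1 ✓
Row 3: (3,1)2 1/1 ✓ · (3,3)1 1/1 ✓
Row 5: (5,1)2 1/1 ✓ · (5,2)2 1/1 ✓
For instance (1,1) has only 0/4 same-type neighbors, below 5/8.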